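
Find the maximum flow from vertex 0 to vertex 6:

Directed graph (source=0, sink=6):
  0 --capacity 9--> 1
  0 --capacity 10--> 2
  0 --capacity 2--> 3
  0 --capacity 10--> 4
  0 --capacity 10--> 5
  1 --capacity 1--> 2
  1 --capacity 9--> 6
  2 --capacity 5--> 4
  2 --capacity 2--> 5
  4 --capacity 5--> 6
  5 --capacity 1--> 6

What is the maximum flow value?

Computing max flow:
  Flow on (0->1): 9/9
  Flow on (0->2): 6/10
  Flow on (1->6): 9/9
  Flow on (2->4): 5/5
  Flow on (2->5): 1/2
  Flow on (4->6): 5/5
  Flow on (5->6): 1/1
Maximum flow = 15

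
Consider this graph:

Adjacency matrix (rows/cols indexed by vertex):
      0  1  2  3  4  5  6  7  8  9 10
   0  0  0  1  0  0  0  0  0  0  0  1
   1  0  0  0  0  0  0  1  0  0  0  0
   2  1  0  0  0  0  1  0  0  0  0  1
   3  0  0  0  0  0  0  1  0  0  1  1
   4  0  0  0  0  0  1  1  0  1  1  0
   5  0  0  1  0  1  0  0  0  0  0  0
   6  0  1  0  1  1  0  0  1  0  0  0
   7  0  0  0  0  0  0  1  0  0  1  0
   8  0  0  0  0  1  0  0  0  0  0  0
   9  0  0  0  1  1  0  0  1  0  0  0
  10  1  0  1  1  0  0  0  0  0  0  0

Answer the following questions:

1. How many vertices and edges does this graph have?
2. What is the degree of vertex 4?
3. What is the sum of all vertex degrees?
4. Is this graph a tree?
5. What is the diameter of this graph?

Count: 11 vertices, 14 edges.
Vertex 4 has neighbors [5, 6, 8, 9], degree = 4.
Handshaking lemma: 2 * 14 = 28.
A tree on 11 vertices has 10 edges. This graph has 14 edges (4 extra). Not a tree.
Diameter (longest shortest path) = 4.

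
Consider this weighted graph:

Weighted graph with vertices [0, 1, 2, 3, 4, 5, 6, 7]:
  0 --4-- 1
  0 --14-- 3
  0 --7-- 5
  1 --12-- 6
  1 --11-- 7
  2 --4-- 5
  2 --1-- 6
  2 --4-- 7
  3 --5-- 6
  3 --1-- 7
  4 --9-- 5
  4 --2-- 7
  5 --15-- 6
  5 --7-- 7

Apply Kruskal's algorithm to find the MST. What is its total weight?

Applying Kruskal's algorithm (sort edges by weight, add if no cycle):
  Add (2,6) w=1
  Add (3,7) w=1
  Add (4,7) w=2
  Add (0,1) w=4
  Add (2,7) w=4
  Add (2,5) w=4
  Skip (3,6) w=5 (creates cycle)
  Add (0,5) w=7
  Skip (5,7) w=7 (creates cycle)
  Skip (4,5) w=9 (creates cycle)
  Skip (1,7) w=11 (creates cycle)
  Skip (1,6) w=12 (creates cycle)
  Skip (0,3) w=14 (creates cycle)
  Skip (5,6) w=15 (creates cycle)
MST weight = 23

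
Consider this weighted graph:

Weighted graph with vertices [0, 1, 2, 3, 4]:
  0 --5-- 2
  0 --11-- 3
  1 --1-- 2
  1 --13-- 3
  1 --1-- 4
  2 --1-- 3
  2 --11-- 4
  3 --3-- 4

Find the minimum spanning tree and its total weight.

Applying Kruskal's algorithm (sort edges by weight, add if no cycle):
  Add (1,4) w=1
  Add (1,2) w=1
  Add (2,3) w=1
  Skip (3,4) w=3 (creates cycle)
  Add (0,2) w=5
  Skip (0,3) w=11 (creates cycle)
  Skip (2,4) w=11 (creates cycle)
  Skip (1,3) w=13 (creates cycle)
MST weight = 8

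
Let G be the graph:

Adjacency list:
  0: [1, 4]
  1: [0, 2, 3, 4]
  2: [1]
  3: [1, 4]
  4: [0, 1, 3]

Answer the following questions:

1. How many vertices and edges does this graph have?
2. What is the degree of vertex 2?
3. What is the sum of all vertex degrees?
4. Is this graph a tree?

Count: 5 vertices, 6 edges.
Vertex 2 has neighbors [1], degree = 1.
Handshaking lemma: 2 * 6 = 12.
A tree on 5 vertices has 4 edges. This graph has 6 edges (2 extra). Not a tree.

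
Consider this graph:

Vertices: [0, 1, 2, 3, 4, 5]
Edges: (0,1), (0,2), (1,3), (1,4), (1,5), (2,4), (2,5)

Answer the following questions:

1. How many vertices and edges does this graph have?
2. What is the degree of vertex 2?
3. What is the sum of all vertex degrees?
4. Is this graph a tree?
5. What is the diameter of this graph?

Count: 6 vertices, 7 edges.
Vertex 2 has neighbors [0, 4, 5], degree = 3.
Handshaking lemma: 2 * 7 = 14.
A tree on 6 vertices has 5 edges. This graph has 7 edges (2 extra). Not a tree.
Diameter (longest shortest path) = 3.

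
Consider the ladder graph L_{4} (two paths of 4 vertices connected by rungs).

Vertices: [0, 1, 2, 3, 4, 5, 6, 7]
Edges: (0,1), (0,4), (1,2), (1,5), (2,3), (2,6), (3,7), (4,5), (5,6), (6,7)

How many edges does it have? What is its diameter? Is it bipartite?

Ladder graph L_{4}: 4 rungs + 2 * (4-1) path edges = 4 + 6 = 10 edges.
Diameter = 4.
Ladder graphs are bipartite (alternating coloring along each path).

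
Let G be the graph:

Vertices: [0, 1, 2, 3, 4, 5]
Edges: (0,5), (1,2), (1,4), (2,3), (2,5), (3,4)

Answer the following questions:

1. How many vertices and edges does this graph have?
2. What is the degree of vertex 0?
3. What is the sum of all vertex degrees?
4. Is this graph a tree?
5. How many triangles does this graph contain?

Count: 6 vertices, 6 edges.
Vertex 0 has neighbors [5], degree = 1.
Handshaking lemma: 2 * 6 = 12.
A tree on 6 vertices has 5 edges. This graph has 6 edges (1 extra). Not a tree.
Number of triangles = 0.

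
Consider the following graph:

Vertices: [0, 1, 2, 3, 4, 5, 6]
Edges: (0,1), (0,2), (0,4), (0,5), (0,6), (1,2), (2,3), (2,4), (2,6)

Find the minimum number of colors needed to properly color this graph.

The graph has a maximum clique of size 3 (lower bound on chromatic number).
A valid 3-coloring: {0: 0, 1: 2, 2: 1, 3: 0, 4: 2, 5: 1, 6: 2}.
Chromatic number = 3.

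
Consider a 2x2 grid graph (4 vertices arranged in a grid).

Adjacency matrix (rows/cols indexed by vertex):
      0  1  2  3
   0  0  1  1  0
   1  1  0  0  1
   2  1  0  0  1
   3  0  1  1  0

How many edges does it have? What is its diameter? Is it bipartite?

A 2x2 grid has 2 vertical edges and 2 horizontal edges.
Total edges = 2 + 2 = 4.
Diameter = (2-1) + (2-1) = 2 (corner to opposite corner).
Grid graphs are bipartite (checkerboard coloring).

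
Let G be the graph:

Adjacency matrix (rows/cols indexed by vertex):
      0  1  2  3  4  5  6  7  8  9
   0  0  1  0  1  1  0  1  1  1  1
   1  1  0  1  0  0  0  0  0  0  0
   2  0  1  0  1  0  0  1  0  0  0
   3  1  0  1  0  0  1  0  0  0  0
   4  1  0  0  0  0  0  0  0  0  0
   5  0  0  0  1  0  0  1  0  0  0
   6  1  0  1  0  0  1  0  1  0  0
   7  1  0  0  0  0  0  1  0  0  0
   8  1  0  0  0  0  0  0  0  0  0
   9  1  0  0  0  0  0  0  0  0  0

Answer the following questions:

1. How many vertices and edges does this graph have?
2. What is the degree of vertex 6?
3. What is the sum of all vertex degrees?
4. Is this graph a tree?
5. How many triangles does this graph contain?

Count: 10 vertices, 13 edges.
Vertex 6 has neighbors [0, 2, 5, 7], degree = 4.
Handshaking lemma: 2 * 13 = 26.
A tree on 10 vertices has 9 edges. This graph has 13 edges (4 extra). Not a tree.
Number of triangles = 1.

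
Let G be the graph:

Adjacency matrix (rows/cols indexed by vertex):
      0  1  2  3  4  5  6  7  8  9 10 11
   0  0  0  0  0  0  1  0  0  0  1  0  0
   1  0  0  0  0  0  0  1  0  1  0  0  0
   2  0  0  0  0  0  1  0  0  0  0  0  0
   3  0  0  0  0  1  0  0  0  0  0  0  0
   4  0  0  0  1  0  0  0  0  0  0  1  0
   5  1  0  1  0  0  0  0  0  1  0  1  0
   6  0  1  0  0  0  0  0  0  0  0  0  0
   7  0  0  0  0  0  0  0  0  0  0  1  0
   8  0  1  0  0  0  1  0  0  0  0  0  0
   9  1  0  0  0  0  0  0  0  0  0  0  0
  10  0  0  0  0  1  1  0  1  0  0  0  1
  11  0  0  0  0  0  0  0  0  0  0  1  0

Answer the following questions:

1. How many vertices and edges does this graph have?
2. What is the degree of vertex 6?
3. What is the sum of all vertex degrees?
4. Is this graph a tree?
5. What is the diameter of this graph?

Count: 12 vertices, 11 edges.
Vertex 6 has neighbors [1], degree = 1.
Handshaking lemma: 2 * 11 = 22.
A graph is a tree iff it is connected and has exactly n-1 edges. This graph is connected (all 12 vertices in one component) and has 12-1 = 11 edges. It is a tree.
Diameter (longest shortest path) = 6.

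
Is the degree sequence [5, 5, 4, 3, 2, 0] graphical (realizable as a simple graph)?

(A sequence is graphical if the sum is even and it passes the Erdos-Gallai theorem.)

Sum of degrees = 19. Sum is odd, so the sequence is NOT graphical.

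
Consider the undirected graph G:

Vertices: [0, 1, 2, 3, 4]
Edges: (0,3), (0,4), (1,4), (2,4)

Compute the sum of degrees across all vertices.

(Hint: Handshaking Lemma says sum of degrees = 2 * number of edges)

Count edges: 4 edges.
By Handshaking Lemma: sum of degrees = 2 * 4 = 8.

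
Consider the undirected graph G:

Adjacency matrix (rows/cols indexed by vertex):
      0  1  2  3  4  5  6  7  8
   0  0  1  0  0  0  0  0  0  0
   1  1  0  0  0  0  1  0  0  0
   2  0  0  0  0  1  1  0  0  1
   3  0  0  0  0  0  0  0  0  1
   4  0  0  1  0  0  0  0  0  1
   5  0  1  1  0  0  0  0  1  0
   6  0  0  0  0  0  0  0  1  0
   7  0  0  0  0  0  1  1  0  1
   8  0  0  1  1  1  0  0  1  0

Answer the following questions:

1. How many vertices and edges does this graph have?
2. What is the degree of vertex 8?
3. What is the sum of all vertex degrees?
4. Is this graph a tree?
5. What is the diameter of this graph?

Count: 9 vertices, 10 edges.
Vertex 8 has neighbors [2, 3, 4, 7], degree = 4.
Handshaking lemma: 2 * 10 = 20.
A tree on 9 vertices has 8 edges. This graph has 10 edges (2 extra). Not a tree.
Diameter (longest shortest path) = 5.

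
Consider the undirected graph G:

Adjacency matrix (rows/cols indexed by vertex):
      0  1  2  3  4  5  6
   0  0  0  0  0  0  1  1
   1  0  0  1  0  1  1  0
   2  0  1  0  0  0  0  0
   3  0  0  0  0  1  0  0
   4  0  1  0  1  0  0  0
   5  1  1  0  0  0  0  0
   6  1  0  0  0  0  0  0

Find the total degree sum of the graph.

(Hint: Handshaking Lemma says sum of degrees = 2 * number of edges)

Count edges: 6 edges.
By Handshaking Lemma: sum of degrees = 2 * 6 = 12.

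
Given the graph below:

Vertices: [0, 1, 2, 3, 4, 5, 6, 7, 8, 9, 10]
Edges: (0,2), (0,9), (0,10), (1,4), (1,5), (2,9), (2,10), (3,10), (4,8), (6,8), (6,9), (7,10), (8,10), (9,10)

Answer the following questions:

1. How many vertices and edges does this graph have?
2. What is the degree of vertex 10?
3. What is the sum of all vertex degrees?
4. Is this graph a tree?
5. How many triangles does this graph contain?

Count: 11 vertices, 14 edges.
Vertex 10 has neighbors [0, 2, 3, 7, 8, 9], degree = 6.
Handshaking lemma: 2 * 14 = 28.
A tree on 11 vertices has 10 edges. This graph has 14 edges (4 extra). Not a tree.
Number of triangles = 4.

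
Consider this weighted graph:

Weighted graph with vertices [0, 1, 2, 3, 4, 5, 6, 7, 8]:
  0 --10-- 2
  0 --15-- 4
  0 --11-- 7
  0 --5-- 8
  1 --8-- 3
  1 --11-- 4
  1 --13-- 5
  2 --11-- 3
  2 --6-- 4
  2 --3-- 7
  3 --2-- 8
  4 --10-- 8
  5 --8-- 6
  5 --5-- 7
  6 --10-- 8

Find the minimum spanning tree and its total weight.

Applying Kruskal's algorithm (sort edges by weight, add if no cycle):
  Add (3,8) w=2
  Add (2,7) w=3
  Add (0,8) w=5
  Add (5,7) w=5
  Add (2,4) w=6
  Add (1,3) w=8
  Add (5,6) w=8
  Add (0,2) w=10
  Skip (4,8) w=10 (creates cycle)
  Skip (6,8) w=10 (creates cycle)
  Skip (0,7) w=11 (creates cycle)
  Skip (1,4) w=11 (creates cycle)
  Skip (2,3) w=11 (creates cycle)
  Skip (1,5) w=13 (creates cycle)
  Skip (0,4) w=15 (creates cycle)
MST weight = 47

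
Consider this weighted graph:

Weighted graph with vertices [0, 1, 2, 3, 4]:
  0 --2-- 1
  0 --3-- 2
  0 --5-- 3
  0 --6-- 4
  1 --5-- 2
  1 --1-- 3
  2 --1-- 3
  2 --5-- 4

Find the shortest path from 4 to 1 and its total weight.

Using Dijkstra's algorithm from vertex 4:
Shortest path: 4 -> 2 -> 3 -> 1
Total weight: 5 + 1 + 1 = 7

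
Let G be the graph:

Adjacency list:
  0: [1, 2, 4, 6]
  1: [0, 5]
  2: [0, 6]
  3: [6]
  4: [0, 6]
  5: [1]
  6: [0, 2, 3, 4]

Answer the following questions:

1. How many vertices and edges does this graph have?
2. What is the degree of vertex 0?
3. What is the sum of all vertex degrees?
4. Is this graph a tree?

Count: 7 vertices, 8 edges.
Vertex 0 has neighbors [1, 2, 4, 6], degree = 4.
Handshaking lemma: 2 * 8 = 16.
A tree on 7 vertices has 6 edges. This graph has 8 edges (2 extra). Not a tree.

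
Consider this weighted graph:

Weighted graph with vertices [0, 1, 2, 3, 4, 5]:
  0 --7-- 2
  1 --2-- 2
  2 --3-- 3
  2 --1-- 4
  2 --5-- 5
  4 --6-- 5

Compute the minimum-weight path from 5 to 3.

Using Dijkstra's algorithm from vertex 5:
Shortest path: 5 -> 2 -> 3
Total weight: 5 + 3 = 8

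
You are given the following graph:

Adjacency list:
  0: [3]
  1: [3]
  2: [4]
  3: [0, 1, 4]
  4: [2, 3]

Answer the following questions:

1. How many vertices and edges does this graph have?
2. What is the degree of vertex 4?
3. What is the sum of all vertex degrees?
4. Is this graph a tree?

Count: 5 vertices, 4 edges.
Vertex 4 has neighbors [2, 3], degree = 2.
Handshaking lemma: 2 * 4 = 8.
A graph is a tree iff it is connected and has exactly n-1 edges. This graph is connected (all 5 vertices in one component) and has 5-1 = 4 edges. It is a tree.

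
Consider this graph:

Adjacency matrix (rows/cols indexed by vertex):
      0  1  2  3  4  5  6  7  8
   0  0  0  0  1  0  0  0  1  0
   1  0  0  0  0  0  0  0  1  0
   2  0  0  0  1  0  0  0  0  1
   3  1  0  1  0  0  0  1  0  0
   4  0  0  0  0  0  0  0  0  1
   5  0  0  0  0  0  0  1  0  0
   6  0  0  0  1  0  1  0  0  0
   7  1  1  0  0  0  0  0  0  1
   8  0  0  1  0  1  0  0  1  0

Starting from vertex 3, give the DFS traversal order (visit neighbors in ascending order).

DFS from vertex 3 (neighbors processed in ascending order):
Visit order: 3, 0, 7, 1, 8, 2, 4, 6, 5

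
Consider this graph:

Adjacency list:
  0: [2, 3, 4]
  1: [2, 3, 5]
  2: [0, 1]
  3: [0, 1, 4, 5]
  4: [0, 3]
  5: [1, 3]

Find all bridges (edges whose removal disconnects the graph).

No bridges found. The graph is 2-edge-connected (no single edge removal disconnects it).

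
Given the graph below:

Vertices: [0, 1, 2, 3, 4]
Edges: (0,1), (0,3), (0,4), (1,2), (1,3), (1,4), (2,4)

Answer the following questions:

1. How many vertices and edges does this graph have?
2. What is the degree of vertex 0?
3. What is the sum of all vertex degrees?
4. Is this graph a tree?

Count: 5 vertices, 7 edges.
Vertex 0 has neighbors [1, 3, 4], degree = 3.
Handshaking lemma: 2 * 7 = 14.
A tree on 5 vertices has 4 edges. This graph has 7 edges (3 extra). Not a tree.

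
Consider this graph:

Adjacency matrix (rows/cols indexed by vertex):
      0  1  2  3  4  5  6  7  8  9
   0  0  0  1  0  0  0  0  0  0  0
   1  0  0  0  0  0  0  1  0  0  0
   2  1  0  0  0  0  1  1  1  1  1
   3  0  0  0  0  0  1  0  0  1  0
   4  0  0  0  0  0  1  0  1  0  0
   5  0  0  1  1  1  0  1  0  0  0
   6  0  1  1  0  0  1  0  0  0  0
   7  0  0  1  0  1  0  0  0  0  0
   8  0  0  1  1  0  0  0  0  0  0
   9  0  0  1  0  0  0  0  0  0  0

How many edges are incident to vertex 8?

Vertex 8 has neighbors [2, 3], so deg(8) = 2.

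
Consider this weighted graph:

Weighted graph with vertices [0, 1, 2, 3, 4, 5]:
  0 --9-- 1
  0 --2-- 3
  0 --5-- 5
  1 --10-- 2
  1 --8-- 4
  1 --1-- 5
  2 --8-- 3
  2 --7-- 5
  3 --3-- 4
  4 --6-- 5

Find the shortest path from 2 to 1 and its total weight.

Using Dijkstra's algorithm from vertex 2:
Shortest path: 2 -> 5 -> 1
Total weight: 7 + 1 = 8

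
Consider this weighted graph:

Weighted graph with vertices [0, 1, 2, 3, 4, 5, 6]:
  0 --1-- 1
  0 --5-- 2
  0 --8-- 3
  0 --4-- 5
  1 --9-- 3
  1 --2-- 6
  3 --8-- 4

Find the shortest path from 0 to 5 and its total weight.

Using Dijkstra's algorithm from vertex 0:
Shortest path: 0 -> 5
Total weight: 4 = 4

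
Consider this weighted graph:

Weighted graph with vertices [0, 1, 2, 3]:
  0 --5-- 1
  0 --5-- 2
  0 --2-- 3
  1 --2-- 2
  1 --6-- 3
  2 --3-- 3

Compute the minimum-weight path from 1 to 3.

Using Dijkstra's algorithm from vertex 1:
Shortest path: 1 -> 2 -> 3
Total weight: 2 + 3 = 5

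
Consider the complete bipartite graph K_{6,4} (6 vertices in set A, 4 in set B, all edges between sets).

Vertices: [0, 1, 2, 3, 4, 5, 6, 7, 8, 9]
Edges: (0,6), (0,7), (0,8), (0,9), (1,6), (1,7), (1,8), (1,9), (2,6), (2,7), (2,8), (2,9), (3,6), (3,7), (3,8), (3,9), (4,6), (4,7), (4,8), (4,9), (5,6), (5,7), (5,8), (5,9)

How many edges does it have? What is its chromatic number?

K_{6,4} has 6 * 4 = 24 edges.
Bipartite graphs have chromatic number 2 (color each partition differently).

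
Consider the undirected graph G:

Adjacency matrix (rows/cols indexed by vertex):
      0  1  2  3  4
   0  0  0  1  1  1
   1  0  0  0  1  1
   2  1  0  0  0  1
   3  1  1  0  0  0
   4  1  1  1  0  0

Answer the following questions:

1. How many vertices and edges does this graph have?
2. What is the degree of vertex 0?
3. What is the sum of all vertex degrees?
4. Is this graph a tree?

Count: 5 vertices, 6 edges.
Vertex 0 has neighbors [2, 3, 4], degree = 3.
Handshaking lemma: 2 * 6 = 12.
A tree on 5 vertices has 4 edges. This graph has 6 edges (2 extra). Not a tree.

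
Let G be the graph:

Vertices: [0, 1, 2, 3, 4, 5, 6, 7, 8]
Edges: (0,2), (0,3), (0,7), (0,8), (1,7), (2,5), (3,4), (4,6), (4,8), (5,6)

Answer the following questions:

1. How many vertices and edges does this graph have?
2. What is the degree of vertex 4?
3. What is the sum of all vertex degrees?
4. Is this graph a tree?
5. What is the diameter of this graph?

Count: 9 vertices, 10 edges.
Vertex 4 has neighbors [3, 6, 8], degree = 3.
Handshaking lemma: 2 * 10 = 20.
A tree on 9 vertices has 8 edges. This graph has 10 edges (2 extra). Not a tree.
Diameter (longest shortest path) = 5.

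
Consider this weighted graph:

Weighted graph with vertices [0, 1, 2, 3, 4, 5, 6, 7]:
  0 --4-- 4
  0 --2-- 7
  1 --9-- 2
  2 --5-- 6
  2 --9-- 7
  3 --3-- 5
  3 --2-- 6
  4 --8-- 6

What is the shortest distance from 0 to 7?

Using Dijkstra's algorithm from vertex 0:
Shortest path: 0 -> 7
Total weight: 2 = 2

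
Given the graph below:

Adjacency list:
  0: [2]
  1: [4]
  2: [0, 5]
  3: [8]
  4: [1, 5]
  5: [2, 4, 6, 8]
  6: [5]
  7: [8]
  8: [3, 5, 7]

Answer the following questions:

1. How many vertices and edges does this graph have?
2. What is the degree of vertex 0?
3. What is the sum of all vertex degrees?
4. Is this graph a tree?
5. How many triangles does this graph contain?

Count: 9 vertices, 8 edges.
Vertex 0 has neighbors [2], degree = 1.
Handshaking lemma: 2 * 8 = 16.
A graph is a tree iff it is connected and has exactly n-1 edges. This graph is connected (all 9 vertices in one component) and has 9-1 = 8 edges. It is a tree.
Number of triangles = 0.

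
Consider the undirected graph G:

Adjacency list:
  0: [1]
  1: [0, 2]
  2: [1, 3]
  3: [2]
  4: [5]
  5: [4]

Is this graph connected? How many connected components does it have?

Checking connectivity: the graph has 2 connected component(s).
Components: [[0, 1, 2, 3], [4, 5]]. The graph is NOT connected.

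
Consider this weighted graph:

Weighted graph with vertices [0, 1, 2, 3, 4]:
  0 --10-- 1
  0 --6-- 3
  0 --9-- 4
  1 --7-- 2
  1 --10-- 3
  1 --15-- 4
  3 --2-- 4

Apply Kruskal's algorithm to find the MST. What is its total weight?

Applying Kruskal's algorithm (sort edges by weight, add if no cycle):
  Add (3,4) w=2
  Add (0,3) w=6
  Add (1,2) w=7
  Skip (0,4) w=9 (creates cycle)
  Add (0,1) w=10
  Skip (1,3) w=10 (creates cycle)
  Skip (1,4) w=15 (creates cycle)
MST weight = 25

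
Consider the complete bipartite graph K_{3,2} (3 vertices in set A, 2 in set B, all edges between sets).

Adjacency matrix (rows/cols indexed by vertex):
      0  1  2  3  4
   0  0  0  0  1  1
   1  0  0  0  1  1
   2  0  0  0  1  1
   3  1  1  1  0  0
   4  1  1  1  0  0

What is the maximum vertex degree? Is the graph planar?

Set-A vertices have degree 2; set-B vertices have degree 3. Maximum degree = max(3,2) = 3.
min(3,2) <= 2, so K_{3,2} avoids a K_{3,3} subdivision and is planar.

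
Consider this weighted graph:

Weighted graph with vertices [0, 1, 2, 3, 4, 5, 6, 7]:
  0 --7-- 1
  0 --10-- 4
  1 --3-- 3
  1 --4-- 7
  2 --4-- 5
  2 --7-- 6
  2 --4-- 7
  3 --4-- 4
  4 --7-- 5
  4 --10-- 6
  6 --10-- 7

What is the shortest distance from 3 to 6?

Using Dijkstra's algorithm from vertex 3:
Shortest path: 3 -> 4 -> 6
Total weight: 4 + 10 = 14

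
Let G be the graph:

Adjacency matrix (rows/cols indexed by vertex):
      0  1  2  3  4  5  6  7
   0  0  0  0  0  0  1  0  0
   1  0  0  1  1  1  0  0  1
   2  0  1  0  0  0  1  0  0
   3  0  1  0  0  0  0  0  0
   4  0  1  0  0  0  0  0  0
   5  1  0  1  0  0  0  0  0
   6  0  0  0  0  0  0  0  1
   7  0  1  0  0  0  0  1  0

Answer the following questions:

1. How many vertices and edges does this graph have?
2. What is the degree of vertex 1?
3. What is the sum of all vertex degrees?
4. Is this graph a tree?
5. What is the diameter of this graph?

Count: 8 vertices, 7 edges.
Vertex 1 has neighbors [2, 3, 4, 7], degree = 4.
Handshaking lemma: 2 * 7 = 14.
A graph is a tree iff it is connected and has exactly n-1 edges. This graph is connected (all 8 vertices in one component) and has 8-1 = 7 edges. It is a tree.
Diameter (longest shortest path) = 5.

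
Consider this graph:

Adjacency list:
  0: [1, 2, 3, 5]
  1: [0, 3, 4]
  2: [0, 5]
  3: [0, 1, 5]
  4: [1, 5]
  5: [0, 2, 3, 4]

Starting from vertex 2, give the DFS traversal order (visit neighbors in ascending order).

DFS from vertex 2 (neighbors processed in ascending order):
Visit order: 2, 0, 1, 3, 5, 4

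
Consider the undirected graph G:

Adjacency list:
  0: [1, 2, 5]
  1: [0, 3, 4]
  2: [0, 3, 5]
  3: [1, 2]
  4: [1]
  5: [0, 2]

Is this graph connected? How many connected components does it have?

Checking connectivity: the graph has 1 connected component(s).
All vertices are reachable from each other. The graph IS connected.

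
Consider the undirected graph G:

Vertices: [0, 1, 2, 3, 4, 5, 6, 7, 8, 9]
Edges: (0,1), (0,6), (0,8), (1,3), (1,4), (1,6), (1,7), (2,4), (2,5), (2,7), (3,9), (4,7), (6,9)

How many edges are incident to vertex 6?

Vertex 6 has neighbors [0, 1, 9], so deg(6) = 3.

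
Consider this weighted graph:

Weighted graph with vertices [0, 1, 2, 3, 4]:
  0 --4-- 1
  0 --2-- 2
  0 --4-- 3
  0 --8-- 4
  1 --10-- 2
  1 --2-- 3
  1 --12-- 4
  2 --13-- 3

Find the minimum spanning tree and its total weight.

Applying Kruskal's algorithm (sort edges by weight, add if no cycle):
  Add (0,2) w=2
  Add (1,3) w=2
  Add (0,3) w=4
  Skip (0,1) w=4 (creates cycle)
  Add (0,4) w=8
  Skip (1,2) w=10 (creates cycle)
  Skip (1,4) w=12 (creates cycle)
  Skip (2,3) w=13 (creates cycle)
MST weight = 16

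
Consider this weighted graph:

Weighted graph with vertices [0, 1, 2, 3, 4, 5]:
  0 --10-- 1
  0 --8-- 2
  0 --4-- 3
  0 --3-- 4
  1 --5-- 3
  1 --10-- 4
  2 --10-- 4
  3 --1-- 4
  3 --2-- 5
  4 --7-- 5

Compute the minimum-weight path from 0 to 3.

Using Dijkstra's algorithm from vertex 0:
Shortest path: 0 -> 3
Total weight: 4 = 4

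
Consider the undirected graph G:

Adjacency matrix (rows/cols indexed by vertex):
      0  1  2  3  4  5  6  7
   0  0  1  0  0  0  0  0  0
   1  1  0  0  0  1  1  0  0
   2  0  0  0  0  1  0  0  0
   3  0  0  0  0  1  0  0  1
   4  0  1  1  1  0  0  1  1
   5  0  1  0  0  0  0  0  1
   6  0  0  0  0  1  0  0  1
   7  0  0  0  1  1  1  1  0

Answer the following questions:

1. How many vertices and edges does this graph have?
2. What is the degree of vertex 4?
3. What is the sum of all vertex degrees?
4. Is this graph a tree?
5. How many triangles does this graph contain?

Count: 8 vertices, 10 edges.
Vertex 4 has neighbors [1, 2, 3, 6, 7], degree = 5.
Handshaking lemma: 2 * 10 = 20.
A tree on 8 vertices has 7 edges. This graph has 10 edges (3 extra). Not a tree.
Number of triangles = 2.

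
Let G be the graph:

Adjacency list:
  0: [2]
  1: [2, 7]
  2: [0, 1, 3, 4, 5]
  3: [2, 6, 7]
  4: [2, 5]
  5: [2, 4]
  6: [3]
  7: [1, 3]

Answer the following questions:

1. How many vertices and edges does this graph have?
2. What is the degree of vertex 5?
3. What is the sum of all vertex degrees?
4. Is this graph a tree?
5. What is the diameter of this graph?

Count: 8 vertices, 9 edges.
Vertex 5 has neighbors [2, 4], degree = 2.
Handshaking lemma: 2 * 9 = 18.
A tree on 8 vertices has 7 edges. This graph has 9 edges (2 extra). Not a tree.
Diameter (longest shortest path) = 3.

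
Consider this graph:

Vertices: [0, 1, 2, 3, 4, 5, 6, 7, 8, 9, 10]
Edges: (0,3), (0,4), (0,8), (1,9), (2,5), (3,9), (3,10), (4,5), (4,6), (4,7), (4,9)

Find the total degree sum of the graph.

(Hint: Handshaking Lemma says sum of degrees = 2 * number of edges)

Count edges: 11 edges.
By Handshaking Lemma: sum of degrees = 2 * 11 = 22.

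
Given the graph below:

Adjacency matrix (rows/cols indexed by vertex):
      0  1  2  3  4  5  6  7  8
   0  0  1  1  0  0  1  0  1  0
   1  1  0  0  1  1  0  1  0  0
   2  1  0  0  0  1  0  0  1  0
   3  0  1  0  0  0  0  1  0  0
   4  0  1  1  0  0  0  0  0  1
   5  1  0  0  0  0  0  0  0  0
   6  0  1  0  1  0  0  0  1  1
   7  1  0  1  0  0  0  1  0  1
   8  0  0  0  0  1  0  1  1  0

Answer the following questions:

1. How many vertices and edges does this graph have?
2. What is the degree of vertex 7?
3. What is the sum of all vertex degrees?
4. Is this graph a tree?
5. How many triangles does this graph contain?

Count: 9 vertices, 14 edges.
Vertex 7 has neighbors [0, 2, 6, 8], degree = 4.
Handshaking lemma: 2 * 14 = 28.
A tree on 9 vertices has 8 edges. This graph has 14 edges (6 extra). Not a tree.
Number of triangles = 3.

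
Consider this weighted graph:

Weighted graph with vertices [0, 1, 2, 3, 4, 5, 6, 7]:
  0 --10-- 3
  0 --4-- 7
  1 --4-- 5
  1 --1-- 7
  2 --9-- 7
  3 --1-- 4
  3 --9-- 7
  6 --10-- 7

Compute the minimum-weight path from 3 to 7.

Using Dijkstra's algorithm from vertex 3:
Shortest path: 3 -> 7
Total weight: 9 = 9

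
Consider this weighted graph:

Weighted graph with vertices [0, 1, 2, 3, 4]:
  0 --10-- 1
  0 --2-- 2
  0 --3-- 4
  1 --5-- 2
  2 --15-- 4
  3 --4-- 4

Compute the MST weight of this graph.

Applying Kruskal's algorithm (sort edges by weight, add if no cycle):
  Add (0,2) w=2
  Add (0,4) w=3
  Add (3,4) w=4
  Add (1,2) w=5
  Skip (0,1) w=10 (creates cycle)
  Skip (2,4) w=15 (creates cycle)
MST weight = 14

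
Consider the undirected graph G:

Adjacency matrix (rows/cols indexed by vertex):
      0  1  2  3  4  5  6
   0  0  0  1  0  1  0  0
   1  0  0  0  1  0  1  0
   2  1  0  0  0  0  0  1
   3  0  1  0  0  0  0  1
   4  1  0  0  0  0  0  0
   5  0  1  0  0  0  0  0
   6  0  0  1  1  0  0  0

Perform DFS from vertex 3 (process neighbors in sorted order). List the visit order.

DFS from vertex 3 (neighbors processed in ascending order):
Visit order: 3, 1, 5, 6, 2, 0, 4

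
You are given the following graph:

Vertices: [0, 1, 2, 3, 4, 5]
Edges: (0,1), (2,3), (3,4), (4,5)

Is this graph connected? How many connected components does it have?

Checking connectivity: the graph has 2 connected component(s).
Components: [[0, 1], [2, 3, 4, 5]]. The graph is NOT connected.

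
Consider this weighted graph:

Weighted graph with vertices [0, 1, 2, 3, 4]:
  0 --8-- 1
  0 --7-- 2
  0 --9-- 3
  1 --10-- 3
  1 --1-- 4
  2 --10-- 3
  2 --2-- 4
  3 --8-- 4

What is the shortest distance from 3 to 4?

Using Dijkstra's algorithm from vertex 3:
Shortest path: 3 -> 4
Total weight: 8 = 8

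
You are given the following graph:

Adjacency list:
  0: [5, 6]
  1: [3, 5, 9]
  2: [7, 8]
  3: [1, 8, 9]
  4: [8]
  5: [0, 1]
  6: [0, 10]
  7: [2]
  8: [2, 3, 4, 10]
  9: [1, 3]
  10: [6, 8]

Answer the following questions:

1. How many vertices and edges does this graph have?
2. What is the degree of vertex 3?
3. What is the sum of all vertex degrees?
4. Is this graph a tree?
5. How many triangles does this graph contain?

Count: 11 vertices, 12 edges.
Vertex 3 has neighbors [1, 8, 9], degree = 3.
Handshaking lemma: 2 * 12 = 24.
A tree on 11 vertices has 10 edges. This graph has 12 edges (2 extra). Not a tree.
Number of triangles = 1.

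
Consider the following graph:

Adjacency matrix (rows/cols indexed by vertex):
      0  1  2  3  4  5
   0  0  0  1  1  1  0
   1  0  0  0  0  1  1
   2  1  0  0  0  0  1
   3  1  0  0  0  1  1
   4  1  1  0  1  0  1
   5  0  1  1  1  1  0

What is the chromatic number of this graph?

The graph has a maximum clique of size 3 (lower bound on chromatic number).
A valid 3-coloring: {0: 1, 1: 2, 2: 0, 3: 2, 4: 0, 5: 1}.
Chromatic number = 3.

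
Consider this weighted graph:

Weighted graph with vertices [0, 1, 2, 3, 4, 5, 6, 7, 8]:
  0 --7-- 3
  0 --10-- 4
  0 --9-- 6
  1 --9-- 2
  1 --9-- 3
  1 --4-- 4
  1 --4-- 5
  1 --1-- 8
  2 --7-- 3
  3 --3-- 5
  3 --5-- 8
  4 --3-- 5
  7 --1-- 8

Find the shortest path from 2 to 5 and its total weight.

Using Dijkstra's algorithm from vertex 2:
Shortest path: 2 -> 3 -> 5
Total weight: 7 + 3 = 10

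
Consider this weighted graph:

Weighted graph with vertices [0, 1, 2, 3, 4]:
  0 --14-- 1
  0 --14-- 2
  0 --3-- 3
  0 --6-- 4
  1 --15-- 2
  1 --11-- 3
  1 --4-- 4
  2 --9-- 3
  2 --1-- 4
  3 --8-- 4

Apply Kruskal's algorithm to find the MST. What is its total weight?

Applying Kruskal's algorithm (sort edges by weight, add if no cycle):
  Add (2,4) w=1
  Add (0,3) w=3
  Add (1,4) w=4
  Add (0,4) w=6
  Skip (3,4) w=8 (creates cycle)
  Skip (2,3) w=9 (creates cycle)
  Skip (1,3) w=11 (creates cycle)
  Skip (0,1) w=14 (creates cycle)
  Skip (0,2) w=14 (creates cycle)
  Skip (1,2) w=15 (creates cycle)
MST weight = 14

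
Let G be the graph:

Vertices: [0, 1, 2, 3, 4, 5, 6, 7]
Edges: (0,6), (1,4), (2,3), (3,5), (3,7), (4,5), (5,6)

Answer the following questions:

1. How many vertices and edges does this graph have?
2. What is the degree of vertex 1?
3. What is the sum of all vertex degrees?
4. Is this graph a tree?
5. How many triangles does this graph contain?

Count: 8 vertices, 7 edges.
Vertex 1 has neighbors [4], degree = 1.
Handshaking lemma: 2 * 7 = 14.
A graph is a tree iff it is connected and has exactly n-1 edges. This graph is connected (all 8 vertices in one component) and has 8-1 = 7 edges. It is a tree.
Number of triangles = 0.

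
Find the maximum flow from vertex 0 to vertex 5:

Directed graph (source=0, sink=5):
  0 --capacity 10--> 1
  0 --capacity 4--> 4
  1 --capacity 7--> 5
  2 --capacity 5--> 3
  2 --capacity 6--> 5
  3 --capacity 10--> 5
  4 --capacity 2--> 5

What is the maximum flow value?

Computing max flow:
  Flow on (0->1): 7/10
  Flow on (0->4): 2/4
  Flow on (1->5): 7/7
  Flow on (4->5): 2/2
Maximum flow = 9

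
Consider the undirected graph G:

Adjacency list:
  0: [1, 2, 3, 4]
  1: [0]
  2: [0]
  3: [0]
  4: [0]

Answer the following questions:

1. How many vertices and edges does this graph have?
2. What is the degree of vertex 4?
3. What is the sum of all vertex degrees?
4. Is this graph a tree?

Count: 5 vertices, 4 edges.
Vertex 4 has neighbors [0], degree = 1.
Handshaking lemma: 2 * 4 = 8.
A graph is a tree iff it is connected and has exactly n-1 edges. This graph is connected (all 5 vertices in one component) and has 5-1 = 4 edges. It is a tree.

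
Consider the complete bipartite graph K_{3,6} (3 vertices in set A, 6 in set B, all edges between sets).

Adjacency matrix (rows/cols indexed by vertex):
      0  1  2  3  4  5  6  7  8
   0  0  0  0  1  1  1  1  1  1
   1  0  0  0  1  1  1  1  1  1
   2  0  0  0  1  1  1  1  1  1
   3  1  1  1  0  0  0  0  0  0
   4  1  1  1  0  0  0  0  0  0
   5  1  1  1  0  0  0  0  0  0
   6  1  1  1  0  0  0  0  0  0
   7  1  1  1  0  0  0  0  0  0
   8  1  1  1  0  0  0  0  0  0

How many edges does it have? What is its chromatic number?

K_{3,6} has 3 * 6 = 18 edges.
Bipartite graphs have chromatic number 2 (color each partition differently).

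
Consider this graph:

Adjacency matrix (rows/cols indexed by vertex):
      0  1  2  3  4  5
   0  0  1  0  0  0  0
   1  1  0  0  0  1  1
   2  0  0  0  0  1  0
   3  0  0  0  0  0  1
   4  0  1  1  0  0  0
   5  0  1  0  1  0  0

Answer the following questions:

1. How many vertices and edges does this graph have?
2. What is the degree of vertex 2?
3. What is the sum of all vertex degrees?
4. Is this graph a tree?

Count: 6 vertices, 5 edges.
Vertex 2 has neighbors [4], degree = 1.
Handshaking lemma: 2 * 5 = 10.
A graph is a tree iff it is connected and has exactly n-1 edges. This graph is connected (all 6 vertices in one component) and has 6-1 = 5 edges. It is a tree.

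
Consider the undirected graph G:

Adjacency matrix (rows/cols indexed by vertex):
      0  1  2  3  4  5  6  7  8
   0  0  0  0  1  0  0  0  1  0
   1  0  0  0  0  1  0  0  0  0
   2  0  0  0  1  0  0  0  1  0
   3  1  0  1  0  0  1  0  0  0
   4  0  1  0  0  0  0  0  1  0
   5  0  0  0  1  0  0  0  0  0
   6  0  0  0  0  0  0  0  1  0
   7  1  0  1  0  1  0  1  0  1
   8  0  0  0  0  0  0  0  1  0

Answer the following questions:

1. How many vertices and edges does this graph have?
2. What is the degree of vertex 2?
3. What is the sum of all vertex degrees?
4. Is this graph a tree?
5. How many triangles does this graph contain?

Count: 9 vertices, 9 edges.
Vertex 2 has neighbors [3, 7], degree = 2.
Handshaking lemma: 2 * 9 = 18.
A tree on 9 vertices has 8 edges. This graph has 9 edges (1 extra). Not a tree.
Number of triangles = 0.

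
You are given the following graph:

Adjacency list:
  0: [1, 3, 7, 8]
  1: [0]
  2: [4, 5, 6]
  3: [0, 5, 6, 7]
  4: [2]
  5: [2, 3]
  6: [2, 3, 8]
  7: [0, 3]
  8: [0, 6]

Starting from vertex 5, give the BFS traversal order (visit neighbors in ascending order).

BFS from vertex 5 (neighbors processed in ascending order):
Visit order: 5, 2, 3, 4, 6, 0, 7, 8, 1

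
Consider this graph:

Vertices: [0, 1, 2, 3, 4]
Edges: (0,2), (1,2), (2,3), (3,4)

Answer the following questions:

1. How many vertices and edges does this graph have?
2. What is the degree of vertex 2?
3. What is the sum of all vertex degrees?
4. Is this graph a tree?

Count: 5 vertices, 4 edges.
Vertex 2 has neighbors [0, 1, 3], degree = 3.
Handshaking lemma: 2 * 4 = 8.
A graph is a tree iff it is connected and has exactly n-1 edges. This graph is connected (all 5 vertices in one component) and has 5-1 = 4 edges. It is a tree.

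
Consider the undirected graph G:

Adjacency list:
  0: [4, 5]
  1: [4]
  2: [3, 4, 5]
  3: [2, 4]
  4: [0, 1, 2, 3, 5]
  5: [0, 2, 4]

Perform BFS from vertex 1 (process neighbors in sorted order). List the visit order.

BFS from vertex 1 (neighbors processed in ascending order):
Visit order: 1, 4, 0, 2, 3, 5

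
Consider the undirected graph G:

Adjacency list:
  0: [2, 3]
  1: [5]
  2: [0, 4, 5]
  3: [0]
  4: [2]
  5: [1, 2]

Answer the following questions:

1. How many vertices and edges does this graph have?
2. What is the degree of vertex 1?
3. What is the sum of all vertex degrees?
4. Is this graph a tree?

Count: 6 vertices, 5 edges.
Vertex 1 has neighbors [5], degree = 1.
Handshaking lemma: 2 * 5 = 10.
A graph is a tree iff it is connected and has exactly n-1 edges. This graph is connected (all 6 vertices in one component) and has 6-1 = 5 edges. It is a tree.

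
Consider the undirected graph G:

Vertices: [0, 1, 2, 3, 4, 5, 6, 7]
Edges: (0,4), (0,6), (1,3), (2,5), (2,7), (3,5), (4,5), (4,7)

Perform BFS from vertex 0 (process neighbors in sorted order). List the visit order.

BFS from vertex 0 (neighbors processed in ascending order):
Visit order: 0, 4, 6, 5, 7, 2, 3, 1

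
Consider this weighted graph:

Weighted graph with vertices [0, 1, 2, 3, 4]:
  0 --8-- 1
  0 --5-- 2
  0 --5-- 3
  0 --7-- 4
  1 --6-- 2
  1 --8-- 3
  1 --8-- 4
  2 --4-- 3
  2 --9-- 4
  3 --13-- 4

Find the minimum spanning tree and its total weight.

Applying Kruskal's algorithm (sort edges by weight, add if no cycle):
  Add (2,3) w=4
  Add (0,3) w=5
  Skip (0,2) w=5 (creates cycle)
  Add (1,2) w=6
  Add (0,4) w=7
  Skip (0,1) w=8 (creates cycle)
  Skip (1,3) w=8 (creates cycle)
  Skip (1,4) w=8 (creates cycle)
  Skip (2,4) w=9 (creates cycle)
  Skip (3,4) w=13 (creates cycle)
MST weight = 22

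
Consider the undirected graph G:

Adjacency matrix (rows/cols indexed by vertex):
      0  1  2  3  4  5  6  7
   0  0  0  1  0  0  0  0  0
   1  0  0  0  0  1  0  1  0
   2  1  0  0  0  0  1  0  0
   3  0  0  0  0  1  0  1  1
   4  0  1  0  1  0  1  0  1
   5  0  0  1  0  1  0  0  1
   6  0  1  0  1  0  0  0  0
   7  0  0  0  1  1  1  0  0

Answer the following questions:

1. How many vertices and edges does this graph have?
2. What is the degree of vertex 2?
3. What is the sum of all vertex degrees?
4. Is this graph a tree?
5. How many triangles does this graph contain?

Count: 8 vertices, 10 edges.
Vertex 2 has neighbors [0, 5], degree = 2.
Handshaking lemma: 2 * 10 = 20.
A tree on 8 vertices has 7 edges. This graph has 10 edges (3 extra). Not a tree.
Number of triangles = 2.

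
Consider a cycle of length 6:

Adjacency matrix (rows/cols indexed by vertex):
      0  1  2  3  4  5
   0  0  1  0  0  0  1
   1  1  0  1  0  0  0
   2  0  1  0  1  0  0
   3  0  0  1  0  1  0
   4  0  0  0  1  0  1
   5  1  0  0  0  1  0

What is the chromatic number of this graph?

This is an even cycle (C_6). Even cycles are bipartite.
Chromatic number = 2.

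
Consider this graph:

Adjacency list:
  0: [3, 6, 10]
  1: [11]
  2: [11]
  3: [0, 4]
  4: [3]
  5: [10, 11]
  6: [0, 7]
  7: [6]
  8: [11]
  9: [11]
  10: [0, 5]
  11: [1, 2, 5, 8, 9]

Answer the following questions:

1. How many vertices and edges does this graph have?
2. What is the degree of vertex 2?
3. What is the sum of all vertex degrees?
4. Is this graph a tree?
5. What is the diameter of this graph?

Count: 12 vertices, 11 edges.
Vertex 2 has neighbors [11], degree = 1.
Handshaking lemma: 2 * 11 = 22.
A graph is a tree iff it is connected and has exactly n-1 edges. This graph is connected (all 12 vertices in one component) and has 12-1 = 11 edges. It is a tree.
Diameter (longest shortest path) = 6.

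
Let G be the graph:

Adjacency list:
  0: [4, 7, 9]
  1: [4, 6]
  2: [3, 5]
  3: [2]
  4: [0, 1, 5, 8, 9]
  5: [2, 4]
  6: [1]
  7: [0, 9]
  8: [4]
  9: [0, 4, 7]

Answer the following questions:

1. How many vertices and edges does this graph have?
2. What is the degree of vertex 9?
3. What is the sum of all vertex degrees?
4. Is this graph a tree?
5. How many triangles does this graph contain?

Count: 10 vertices, 11 edges.
Vertex 9 has neighbors [0, 4, 7], degree = 3.
Handshaking lemma: 2 * 11 = 22.
A tree on 10 vertices has 9 edges. This graph has 11 edges (2 extra). Not a tree.
Number of triangles = 2.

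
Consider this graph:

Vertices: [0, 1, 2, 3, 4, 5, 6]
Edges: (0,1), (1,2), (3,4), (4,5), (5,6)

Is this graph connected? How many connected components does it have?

Checking connectivity: the graph has 2 connected component(s).
Components: [[0, 1, 2], [3, 4, 5, 6]]. The graph is NOT connected.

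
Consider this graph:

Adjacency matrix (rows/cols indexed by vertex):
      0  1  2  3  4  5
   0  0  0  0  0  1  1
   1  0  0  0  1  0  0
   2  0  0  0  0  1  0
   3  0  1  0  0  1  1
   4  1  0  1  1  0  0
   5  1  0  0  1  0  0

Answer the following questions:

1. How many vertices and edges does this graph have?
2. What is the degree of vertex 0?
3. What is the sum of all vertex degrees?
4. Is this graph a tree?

Count: 6 vertices, 6 edges.
Vertex 0 has neighbors [4, 5], degree = 2.
Handshaking lemma: 2 * 6 = 12.
A tree on 6 vertices has 5 edges. This graph has 6 edges (1 extra). Not a tree.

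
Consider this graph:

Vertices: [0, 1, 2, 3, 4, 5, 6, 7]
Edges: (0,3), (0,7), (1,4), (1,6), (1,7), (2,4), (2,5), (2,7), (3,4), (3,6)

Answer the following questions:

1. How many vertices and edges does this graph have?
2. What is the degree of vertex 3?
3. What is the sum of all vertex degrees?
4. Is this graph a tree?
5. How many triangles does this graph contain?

Count: 8 vertices, 10 edges.
Vertex 3 has neighbors [0, 4, 6], degree = 3.
Handshaking lemma: 2 * 10 = 20.
A tree on 8 vertices has 7 edges. This graph has 10 edges (3 extra). Not a tree.
Number of triangles = 0.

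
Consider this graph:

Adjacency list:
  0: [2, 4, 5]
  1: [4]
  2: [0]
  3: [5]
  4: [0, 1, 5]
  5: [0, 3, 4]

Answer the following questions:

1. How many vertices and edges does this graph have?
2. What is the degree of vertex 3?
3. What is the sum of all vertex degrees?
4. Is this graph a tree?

Count: 6 vertices, 6 edges.
Vertex 3 has neighbors [5], degree = 1.
Handshaking lemma: 2 * 6 = 12.
A tree on 6 vertices has 5 edges. This graph has 6 edges (1 extra). Not a tree.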